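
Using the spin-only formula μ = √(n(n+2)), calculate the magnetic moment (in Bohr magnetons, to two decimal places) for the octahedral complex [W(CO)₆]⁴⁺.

2.83 Bohr magnetons

CO is neutral, so the +4 overall charge sits on W: oxidation state +4.
Group 6 minus oxidation state +4 gives a d² configuration for W⁴⁺.
Configuration: t2g^2 e_g^0 → 2 unpaired electrons.
μ(spin-only) = √[2(2+2)] = √8 ≈ 2.83 Bohr magnetons.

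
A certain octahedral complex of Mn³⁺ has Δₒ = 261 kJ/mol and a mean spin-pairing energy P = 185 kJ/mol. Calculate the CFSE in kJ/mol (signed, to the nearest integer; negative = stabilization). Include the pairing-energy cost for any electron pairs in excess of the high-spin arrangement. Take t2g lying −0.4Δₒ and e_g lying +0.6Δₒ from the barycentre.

Mn sits in group 7; removing 3 electrons leaves Mn³⁺ with 7 − 3 = 4 d electrons.
With Δₒ > P the complex is low-spin.
That gives t2g^4 e_g^0.
Orbital CFSE = -1.6Δₒ = -1.6 × 261 = -418 kJ/mol.
Excess pairs vs high-spin: 1 − 0 = 1; pairing cost = +185 kJ/mol.
Net CFSE = -418 + 185 = -233 kJ/mol.

-233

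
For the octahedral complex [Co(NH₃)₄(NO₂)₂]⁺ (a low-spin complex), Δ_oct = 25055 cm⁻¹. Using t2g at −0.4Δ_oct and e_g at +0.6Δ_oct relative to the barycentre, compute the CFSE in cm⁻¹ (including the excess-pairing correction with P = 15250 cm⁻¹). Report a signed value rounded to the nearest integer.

-29632

Ligand charges: 4×(+0) from NH₃ and 2×(-1) from NO₂⁻ sum to -2; with overall charge +1, Co is +3.
Co sits in group 9; removing 3 electrons leaves Co³⁺ with 9 − 3 = 6 d electrons.
The d⁶ electrons fill as t2g^6 e_g^0.
CFSE(orbital) = 6×(-0.4Δ_oct) + 0×(0.6Δ_oct) = -2.4Δ_oct; with Δ_oct = 25055 cm⁻¹ that is -60132 cm⁻¹.
High-spin d⁶ would be t2g^4 e_g^2 with 1 pair; low-spin has 3, so 2 excess pairs cost +2P = +30500 cm⁻¹.
Combining: -60132 + 30500 = -29632 cm⁻¹.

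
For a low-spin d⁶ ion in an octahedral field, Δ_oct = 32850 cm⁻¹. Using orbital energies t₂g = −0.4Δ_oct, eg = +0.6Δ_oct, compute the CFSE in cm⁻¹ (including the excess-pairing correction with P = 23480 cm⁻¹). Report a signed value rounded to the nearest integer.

-31880

Electron filling gives t₂g⁶ eg⁰.
CFSE(orbital) = 6×(-0.4Δ_oct) + 0×(0.6Δ_oct) = -2.4Δ_oct; with Δ_oct = 32850 cm⁻¹ that is -78840 cm⁻¹.
High-spin d⁶ would be t₂g⁴ eg² with 1 pair; low-spin has 3, so 2 excess pairs cost +2P = +46960 cm⁻¹.
Net CFSE = -78840 + 46960 = -31880 cm⁻¹.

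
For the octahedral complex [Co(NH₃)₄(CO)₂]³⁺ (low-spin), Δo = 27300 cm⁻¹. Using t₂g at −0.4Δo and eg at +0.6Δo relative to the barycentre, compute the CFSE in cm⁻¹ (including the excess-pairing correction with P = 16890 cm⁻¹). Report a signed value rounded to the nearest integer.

Ligand charges: 4×(+0) from NH₃ and 2×(+0) from CO sum to +0; with overall charge +3, Co is +3.
Co³⁺: group 9, so d-count = 9 − 3 = 6.
Configuration: t₂g⁶ eg⁰.
Orbital CFSE = 6(-0.4) + 0(0.6) = -2.4Δo = -2.4 × 27300 = -65520 cm⁻¹.
Pairing penalty: 3 pairs vs 1 in the high-spin reference → 2 extra × P = 33780 cm⁻¹.
Net CFSE = -65520 + 33780 = -31740 cm⁻¹.

-31740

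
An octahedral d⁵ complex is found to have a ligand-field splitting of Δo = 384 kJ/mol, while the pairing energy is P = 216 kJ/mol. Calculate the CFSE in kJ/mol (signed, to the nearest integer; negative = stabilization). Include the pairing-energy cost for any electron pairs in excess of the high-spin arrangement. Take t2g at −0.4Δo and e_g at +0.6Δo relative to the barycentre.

Since Δo = 384 kJ/mol > P = 216 kJ/mol, the complex adopts the low-spin configuration.
Filling d⁵ accordingly: t2g^5 e_g^0.
Orbital CFSE = -2.0Δo = -2.0 × 384 = -768 kJ/mol.
Excess pairs vs high-spin: 2 − 0 = 2; pairing cost = +432 kJ/mol.
Net CFSE = -768 + 432 = -336 kJ/mol.

-336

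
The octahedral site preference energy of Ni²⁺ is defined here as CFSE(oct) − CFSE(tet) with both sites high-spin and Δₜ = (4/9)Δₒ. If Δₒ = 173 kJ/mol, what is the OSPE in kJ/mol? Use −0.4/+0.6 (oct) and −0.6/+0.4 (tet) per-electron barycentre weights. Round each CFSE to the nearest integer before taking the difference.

-146

Ni is in group 10, so Ni²⁺ is d⁸ (10 − 2 = 8).
Octahedral (high-spin): t₂g⁶ eg², CFSE = 6(−0.4) + 2(+0.6) = -1.2Δₒ = -1.2 × 173 = -208 kJ/mol.
Tetrahedral e⁴ t₂⁴ gives -0.8Δₜ = -0.8 × (4/9) × 173 = -62 kJ/mol.
OSPE = CFSE(oct) − CFSE(tet) = -208 − (-62) = -146 kJ/mol.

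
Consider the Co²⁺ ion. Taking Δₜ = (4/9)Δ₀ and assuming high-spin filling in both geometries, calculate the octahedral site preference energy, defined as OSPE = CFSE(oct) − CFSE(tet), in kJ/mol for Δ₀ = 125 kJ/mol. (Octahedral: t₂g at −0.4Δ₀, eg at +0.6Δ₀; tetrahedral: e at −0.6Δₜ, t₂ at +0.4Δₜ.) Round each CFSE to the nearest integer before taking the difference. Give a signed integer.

-33

Co is in group 9, so Co²⁺ is d⁷ (9 − 2 = 7).
In an octahedral site d⁷ (HS) is t2g^5 e_g^2, giving CFSE(oct) = -0.8Δ₀ = -100 kJ/mol.
Tetrahedral: e^4 t2^3, CFSE = 4(−0.6) + 3(+0.4) = -1.2Δₜ = -1.2 × (4/9) × 125 = -67 kJ/mol.
Subtracting, OSPE = -100 − (-67) = -33 kJ/mol.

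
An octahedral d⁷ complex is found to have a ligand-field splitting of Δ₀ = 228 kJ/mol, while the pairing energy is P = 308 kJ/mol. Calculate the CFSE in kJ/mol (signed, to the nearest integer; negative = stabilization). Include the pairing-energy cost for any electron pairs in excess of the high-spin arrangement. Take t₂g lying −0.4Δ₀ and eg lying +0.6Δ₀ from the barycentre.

-182

Here Δ₀ < P (228 < 308), so the high-spin state is favoured.
Filling d⁷ accordingly: t₂g⁵ eg².
Orbital CFSE = -0.8Δ₀ = -0.8 × 228 = -182 kJ/mol.
High-spin has no excess pairs, so no pairing correction applies.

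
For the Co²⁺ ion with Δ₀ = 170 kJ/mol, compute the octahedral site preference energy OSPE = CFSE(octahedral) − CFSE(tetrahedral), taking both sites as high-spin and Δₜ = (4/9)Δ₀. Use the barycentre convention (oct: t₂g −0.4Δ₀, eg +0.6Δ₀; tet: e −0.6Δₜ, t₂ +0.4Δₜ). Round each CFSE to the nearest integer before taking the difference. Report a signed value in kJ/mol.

Co is in group 9, so Co²⁺ is d⁷ (9 − 2 = 7).
Octahedral high-spin t2g^5 e_g^2: CFSE = -0.8 × 170 = -136 kJ/mol.
Tetrahedral e^4 t2^3 gives -1.2Δₜ = -1.2 × (4/9) × 170 = -91 kJ/mol.
Subtracting, OSPE = -136 − (-91) = -45 kJ/mol.

-45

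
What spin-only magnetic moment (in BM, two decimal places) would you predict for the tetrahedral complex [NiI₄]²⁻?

2.83 BM

Each I⁻ contributes -1; 4 × (-1) = -4. With overall charge -2, Ni is in the +2 oxidation state.
Group 10 minus oxidation state +2 gives a d⁸ configuration for Ni²⁺.
With tetrahedral geometry the complex is necessarily high-spin.
Configuration: e^4 t2^4 → 2 unpaired electrons.
μ(spin-only) = √[2(2+2)] = √8 ≈ 2.83 BM.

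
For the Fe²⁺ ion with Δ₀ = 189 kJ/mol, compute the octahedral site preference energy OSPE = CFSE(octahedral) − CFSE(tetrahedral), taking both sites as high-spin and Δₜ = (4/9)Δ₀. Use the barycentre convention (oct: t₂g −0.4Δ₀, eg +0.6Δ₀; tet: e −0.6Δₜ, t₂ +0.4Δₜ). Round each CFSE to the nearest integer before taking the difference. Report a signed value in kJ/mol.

Group 8 minus oxidation state +2 gives a d⁶ configuration for Fe²⁺.
Octahedral high-spin t₂g⁴ eg²: CFSE = -0.4 × 189 = -76 kJ/mol.
Tetrahedral: e³ t₂³, CFSE = 3(−0.6) + 3(+0.4) = -0.6Δₜ = -0.6 × (4/9) × 189 = -50 kJ/mol.
Subtracting, OSPE = -76 − (-50) = -26 kJ/mol.

-26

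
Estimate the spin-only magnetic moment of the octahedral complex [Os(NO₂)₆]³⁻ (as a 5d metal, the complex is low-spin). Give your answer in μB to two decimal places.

Each NO₂⁻ contributes -1; 6 × (-1) = -6. With overall charge -3, Os is in the +3 oxidation state.
Group 8 minus oxidation state +3 gives a d⁵ configuration for Os³⁺.
Configuration: t₂g⁵ eg⁰ → 1 unpaired electron.
μ(spin-only) = √[1(1+2)] = √3 ≈ 1.73 μB.

1.73 μB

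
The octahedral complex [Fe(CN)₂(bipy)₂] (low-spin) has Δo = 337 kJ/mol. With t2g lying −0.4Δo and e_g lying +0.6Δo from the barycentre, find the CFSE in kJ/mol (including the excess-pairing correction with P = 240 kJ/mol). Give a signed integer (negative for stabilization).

-329

Ligand charges: 2×(-1) from CN⁻ and 2×(+0) from bipy sum to -2; with overall charge +0, Fe is +2.
Fe²⁺: group 8, so d-count = 8 − 2 = 6.
Configuration: t2g^6 e_g^0.
The orbital stabilization is -2.4Δo = -2.4 × 337 = -809 kJ/mol.
Relative to high-spin t2g^4 e_g^2 (1 paired), the low-spin configuration has 2 additional pairs, contributing +2 × 240 = +480 kJ/mol.
Combining: -809 + 480 = -329 kJ/mol.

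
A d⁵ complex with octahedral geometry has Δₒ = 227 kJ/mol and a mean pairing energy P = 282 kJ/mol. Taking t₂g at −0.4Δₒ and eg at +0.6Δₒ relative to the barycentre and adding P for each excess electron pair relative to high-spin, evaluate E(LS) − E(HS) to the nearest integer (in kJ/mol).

High-spin: t₂g³ eg², CFSE = 0.0Δₒ = 0 kJ/mol.
For low-spin the configuration is t₂g⁵ eg⁰: orbital energy -2.0 × 227 = -454 kJ/mol, and 2 additional pairs relative to high-spin add 564 kJ/mol, giving 110 kJ/mol.
Thus E(LS) − E(HS) = 110 kJ/mol.

110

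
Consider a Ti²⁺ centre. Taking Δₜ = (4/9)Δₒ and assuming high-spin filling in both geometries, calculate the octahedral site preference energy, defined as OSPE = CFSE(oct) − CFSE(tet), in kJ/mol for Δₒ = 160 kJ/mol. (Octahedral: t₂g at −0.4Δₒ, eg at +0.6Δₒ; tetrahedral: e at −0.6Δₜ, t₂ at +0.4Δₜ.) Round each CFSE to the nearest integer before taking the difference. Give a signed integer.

Ti sits in group 4; removing 2 electrons leaves Ti²⁺ with 4 − 2 = 2 d electrons.
Octahedral high-spin t2g^2 e_g^0: CFSE = -0.8 × 160 = -128 kJ/mol.
In a tetrahedral site the filling is e^2 t2^0: CFSE(tet) = -1.2Δₜ = -1.2 × (4/9)(160) = -85 kJ/mol.
OSPE = CFSE(oct) − CFSE(tet) = -128 − (-85) = -43 kJ/mol.

-43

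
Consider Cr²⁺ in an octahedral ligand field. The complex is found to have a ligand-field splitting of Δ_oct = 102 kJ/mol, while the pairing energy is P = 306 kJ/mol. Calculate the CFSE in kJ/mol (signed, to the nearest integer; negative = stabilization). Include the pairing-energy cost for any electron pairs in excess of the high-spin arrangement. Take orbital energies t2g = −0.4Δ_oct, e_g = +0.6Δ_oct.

-61

Cr²⁺: group 6, so d-count = 6 − 2 = 4.
Δ_oct < P, so pairing is avoided: the ground state is high-spin.
Configuration: t2g^3 e_g^1.
Orbital CFSE = -0.6Δ_oct = -0.6 × 102 = -61 kJ/mol.
High-spin has no excess pairs, so no pairing correction applies.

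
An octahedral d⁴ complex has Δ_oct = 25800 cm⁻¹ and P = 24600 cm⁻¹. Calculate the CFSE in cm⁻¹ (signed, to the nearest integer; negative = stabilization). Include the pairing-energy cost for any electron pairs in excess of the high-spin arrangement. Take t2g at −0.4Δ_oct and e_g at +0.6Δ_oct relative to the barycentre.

-16680

Since Δ_oct = 25800 cm⁻¹ > P = 24600 cm⁻¹, the complex adopts the low-spin configuration.
That gives t2g^4 e_g^0.
Orbital CFSE = -1.6Δ_oct = -1.6 × 25800 = -41280 cm⁻¹.
Excess pairs vs high-spin: 1 − 0 = 1; pairing cost = +24600 cm⁻¹.
Net CFSE = -41280 + 24600 = -16680 cm⁻¹.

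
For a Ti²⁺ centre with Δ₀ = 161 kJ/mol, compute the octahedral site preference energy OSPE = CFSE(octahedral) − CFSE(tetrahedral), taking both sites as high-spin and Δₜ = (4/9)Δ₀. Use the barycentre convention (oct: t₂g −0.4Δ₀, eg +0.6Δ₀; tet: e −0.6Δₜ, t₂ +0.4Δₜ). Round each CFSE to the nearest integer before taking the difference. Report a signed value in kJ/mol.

Ti²⁺: group 4, so d-count = 4 − 2 = 2.
Octahedral (high-spin): t₂g² eg⁰, CFSE = 2(−0.4) + 0(+0.6) = -0.8Δ₀ = -0.8 × 161 = -129 kJ/mol.
Tetrahedral e² t₂⁰ gives -1.2Δₜ = -1.2 × (4/9) × 161 = -86 kJ/mol.
Subtracting, OSPE = -129 − (-86) = -43 kJ/mol.

-43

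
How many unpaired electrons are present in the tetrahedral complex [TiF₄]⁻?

Each F⁻ contributes -1; 4 × (-1) = -4. With overall charge -1, Ti is in the +3 oxidation state.
Group 4 minus oxidation state +3 gives a d¹ configuration for Ti³⁺.
With tetrahedral geometry the complex is necessarily high-spin.
Configuration: e¹ t₂⁰, giving 1 unpaired electron.

1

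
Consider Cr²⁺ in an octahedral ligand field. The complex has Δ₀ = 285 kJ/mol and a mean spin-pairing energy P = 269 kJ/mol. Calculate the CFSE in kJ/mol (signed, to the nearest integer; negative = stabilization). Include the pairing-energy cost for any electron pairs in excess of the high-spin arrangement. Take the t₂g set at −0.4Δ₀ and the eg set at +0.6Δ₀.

-187

Cr²⁺: group 6, so d-count = 6 − 2 = 4.
With Δ₀ > P the complex is low-spin.
That gives t₂g⁴ eg⁰.
Orbital CFSE = -1.6Δ₀ = -1.6 × 285 = -456 kJ/mol.
Excess pairs vs high-spin: 1 − 0 = 1; pairing cost = +269 kJ/mol.
Net CFSE = -456 + 269 = -187 kJ/mol.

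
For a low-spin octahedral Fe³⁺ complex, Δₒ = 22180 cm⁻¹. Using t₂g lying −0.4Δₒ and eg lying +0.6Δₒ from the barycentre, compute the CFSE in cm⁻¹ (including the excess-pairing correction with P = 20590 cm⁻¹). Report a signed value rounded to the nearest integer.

Fe is in group 8, so Fe³⁺ is d⁵ (8 − 3 = 5).
Electron filling gives t₂g⁵ eg⁰.
The orbital stabilization is -2.0Δₒ = -2.0 × 22180 = -44360 cm⁻¹.
Pairing penalty: 2 pairs vs 0 in the high-spin reference → 2 extra × P = 41180 cm⁻¹.
Net CFSE = -44360 + 41180 = -3180 cm⁻¹.

-3180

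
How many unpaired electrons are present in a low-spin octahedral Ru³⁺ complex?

1

Ru sits in group 8; removing 3 electrons leaves Ru³⁺ with 8 − 3 = 5 d electrons.
Configuration: t₂g⁵ eg⁰, giving 1 unpaired electron.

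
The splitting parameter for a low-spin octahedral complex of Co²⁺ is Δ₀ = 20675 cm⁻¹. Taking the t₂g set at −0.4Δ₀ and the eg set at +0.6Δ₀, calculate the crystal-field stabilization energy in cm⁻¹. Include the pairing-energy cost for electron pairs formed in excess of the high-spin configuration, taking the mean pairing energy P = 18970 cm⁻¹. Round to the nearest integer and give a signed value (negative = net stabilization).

-18245

Co sits in group 9; removing 2 electrons leaves Co²⁺ with 9 − 2 = 7 d electrons.
Electron filling gives t₂g⁶ eg¹.
Orbital CFSE = 6(-0.4) + 1(0.6) = -1.8Δ₀ = -1.8 × 20675 = -37215 cm⁻¹.
Relative to high-spin t₂g⁵ eg² (2 paired), the low-spin configuration has 1 additional pair, contributing +1 × 18970 = +18970 cm⁻¹.
Overall CFSE = -37215 + 18970 = -18245 cm⁻¹.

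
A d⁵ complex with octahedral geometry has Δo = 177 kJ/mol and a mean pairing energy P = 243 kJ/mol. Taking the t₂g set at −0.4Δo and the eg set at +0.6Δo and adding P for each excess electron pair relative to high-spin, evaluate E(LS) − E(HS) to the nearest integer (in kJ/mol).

High-spin: t₂g³ eg², CFSE = 0.0Δo = 0 kJ/mol.
Low-spin: t₂g⁵ eg⁰, orbital CFSE = -2.0Δo = -354 kJ/mol; plus 2 excess pairs × P = +486 kJ/mol; total 132 kJ/mol.
E(LS) − E(HS) = 132 − (0) = 132 kJ/mol.

132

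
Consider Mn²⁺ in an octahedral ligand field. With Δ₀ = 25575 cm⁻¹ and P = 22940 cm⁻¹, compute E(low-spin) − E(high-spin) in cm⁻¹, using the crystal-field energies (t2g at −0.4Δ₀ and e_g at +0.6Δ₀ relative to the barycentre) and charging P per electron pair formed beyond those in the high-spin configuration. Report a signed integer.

Mn sits in group 7; removing 2 electrons leaves Mn²⁺ with 7 − 2 = 5 d electrons.
High-spin: t2g^3 e_g^2, CFSE = 0.0Δ₀ = 0 cm⁻¹.
Low-spin: t2g^5 e_g^0, orbital CFSE = -2.0Δ₀ = -51150 cm⁻¹; plus 2 excess pairs × P = +45880 cm⁻¹; total -5270 cm⁻¹.
The difference is -5270 − (0) = -5270 cm⁻¹, so low-spin lies lower.

-5270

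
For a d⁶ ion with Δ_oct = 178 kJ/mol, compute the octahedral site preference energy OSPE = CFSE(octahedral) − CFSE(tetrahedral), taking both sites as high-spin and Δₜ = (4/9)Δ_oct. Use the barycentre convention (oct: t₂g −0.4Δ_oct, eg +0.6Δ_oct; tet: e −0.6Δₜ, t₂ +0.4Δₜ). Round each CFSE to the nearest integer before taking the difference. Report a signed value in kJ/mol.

Octahedral high-spin t2g^4 e_g^2: CFSE = -0.4 × 178 = -71 kJ/mol.
In a tetrahedral site the filling is e^3 t2^3: CFSE(tet) = -0.6Δₜ = -0.6 × (4/9)(178) = -47 kJ/mol.
OSPE = CFSE(oct) − CFSE(tet) = -71 − (-47) = -24 kJ/mol.

-24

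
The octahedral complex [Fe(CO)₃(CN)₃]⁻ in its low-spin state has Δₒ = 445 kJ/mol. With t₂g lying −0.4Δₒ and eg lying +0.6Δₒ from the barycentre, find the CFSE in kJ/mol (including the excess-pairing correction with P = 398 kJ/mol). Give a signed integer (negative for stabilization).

-272

Ligand charges: 3×(+0) from CO and 3×(-1) from CN⁻ sum to -3; with overall charge -1, Fe is +2.
Group 8 minus oxidation state +2 gives a d⁶ configuration for Fe²⁺.
Configuration: t₂g⁶ eg⁰.
Orbital CFSE = 6(-0.4) + 0(0.6) = -2.4Δₒ = -2.4 × 445 = -1068 kJ/mol.
High-spin d⁶ would be t₂g⁴ eg² with 1 pair; low-spin has 3, so 2 excess pairs cost +2P = +796 kJ/mol.
Net CFSE = -1068 + 796 = -272 kJ/mol.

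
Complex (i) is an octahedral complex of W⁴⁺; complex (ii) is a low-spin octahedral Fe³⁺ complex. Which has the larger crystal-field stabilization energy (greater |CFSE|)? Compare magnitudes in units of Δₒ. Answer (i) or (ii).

(i): W⁴⁺: group 6, so d-count = 6 − 4 = 2; t₂g² eg⁰, CFSE = -0.8Δₒ.
(ii): Fe is in group 8, so Fe³⁺ is d⁵ (8 − 3 = 5); t₂g⁵ eg⁰, CFSE = -2.0Δₒ.
So (ii) has the larger |CFSE|.

(ii)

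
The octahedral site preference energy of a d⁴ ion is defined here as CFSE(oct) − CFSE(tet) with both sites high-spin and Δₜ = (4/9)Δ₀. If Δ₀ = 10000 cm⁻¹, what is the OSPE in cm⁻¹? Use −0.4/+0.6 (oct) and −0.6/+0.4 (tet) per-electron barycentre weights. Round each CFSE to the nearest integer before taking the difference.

In an octahedral site d⁴ (HS) is t2g^3 e_g^1, giving CFSE(oct) = -0.6Δ₀ = -6000 cm⁻¹.
Tetrahedral: e^2 t2^2, CFSE = 2(−0.6) + 2(+0.4) = -0.4Δₜ = -0.4 × (4/9) × 10000 = -1778 cm⁻¹.
OSPE = -6000 − (-1778) = -4222 cm⁻¹.

-4222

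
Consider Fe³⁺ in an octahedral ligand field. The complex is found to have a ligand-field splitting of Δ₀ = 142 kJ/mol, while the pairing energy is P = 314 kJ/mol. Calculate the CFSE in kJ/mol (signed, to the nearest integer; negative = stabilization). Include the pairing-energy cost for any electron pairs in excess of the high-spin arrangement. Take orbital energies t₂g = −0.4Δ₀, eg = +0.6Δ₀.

0

Group 8 minus oxidation state +3 gives a d⁵ configuration for Fe³⁺.
Δ₀ < P, so pairing is avoided: the ground state is high-spin.
Configuration: t₂g³ eg².
Orbital CFSE = 0.0Δ₀ = 0.0 × 142 = 0 kJ/mol.
High-spin has no excess pairs, so no pairing correction applies.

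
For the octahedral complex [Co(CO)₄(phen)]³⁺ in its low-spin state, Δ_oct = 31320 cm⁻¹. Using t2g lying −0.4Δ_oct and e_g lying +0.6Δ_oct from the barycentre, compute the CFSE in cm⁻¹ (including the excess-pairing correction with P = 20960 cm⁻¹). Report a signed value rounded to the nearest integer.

Ligand charges: 4×(+0) from CO and 1×(+0) from phen sum to +0; with overall charge +3, Co is +3.
Co sits in group 9; removing 3 electrons leaves Co³⁺ with 9 − 3 = 6 d electrons.
The d⁶ electrons fill as t2g^6 e_g^0.
Orbital CFSE = 6(-0.4) + 0(0.6) = -2.4Δ_oct = -2.4 × 31320 = -75168 cm⁻¹.
Pairing penalty: 3 pairs vs 1 in the high-spin reference → 2 extra × P = 41920 cm⁻¹.
Combining: -75168 + 41920 = -33248 cm⁻¹.

-33248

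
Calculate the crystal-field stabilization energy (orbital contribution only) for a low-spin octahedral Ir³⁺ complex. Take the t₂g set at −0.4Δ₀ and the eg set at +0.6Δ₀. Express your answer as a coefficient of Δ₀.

-2.4 Δ₀

Group 9 minus oxidation state +3 gives a d⁶ configuration for Ir³⁺.
Configuration: t₂g⁶ eg⁰.
CFSE = 6(-0.4Δ₀) + 0(0.6Δ₀) = -2.4Δ₀ + 0.0Δ₀ = -2.4Δ₀.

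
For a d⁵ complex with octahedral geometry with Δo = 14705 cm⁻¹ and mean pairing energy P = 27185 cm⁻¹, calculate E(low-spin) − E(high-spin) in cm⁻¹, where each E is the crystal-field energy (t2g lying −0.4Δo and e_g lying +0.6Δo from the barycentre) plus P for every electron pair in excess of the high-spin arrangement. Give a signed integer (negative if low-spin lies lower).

24960

High-spin: t2g^3 e_g^2, CFSE = 0.0Δo = 0 cm⁻¹.
Low-spin: t2g^5 e_g^0, orbital CFSE = -2.0Δo = -29410 cm⁻¹; plus 2 excess pairs × P = +54370 cm⁻¹; total 24960 cm⁻¹.
Thus E(LS) − E(HS) = 24960 cm⁻¹.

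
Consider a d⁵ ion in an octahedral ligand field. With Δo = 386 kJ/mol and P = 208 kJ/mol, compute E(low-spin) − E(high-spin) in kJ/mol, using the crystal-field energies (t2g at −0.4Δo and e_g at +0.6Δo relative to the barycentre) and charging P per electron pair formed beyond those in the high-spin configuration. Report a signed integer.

-356

High-spin: t2g^3 e_g^2, CFSE = 0.0Δo = 0 kJ/mol.
For low-spin the configuration is t2g^5 e_g^0: orbital energy -2.0 × 386 = -772 kJ/mol, and 2 additional pairs relative to high-spin add 416 kJ/mol, giving -356 kJ/mol.
E(LS) − E(HS) = -356 − (0) = -356 kJ/mol.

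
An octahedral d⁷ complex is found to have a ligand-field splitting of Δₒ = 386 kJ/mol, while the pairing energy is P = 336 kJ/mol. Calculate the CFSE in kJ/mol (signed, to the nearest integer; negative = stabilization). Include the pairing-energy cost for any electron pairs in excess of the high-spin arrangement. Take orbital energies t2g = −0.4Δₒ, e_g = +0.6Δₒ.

With Δₒ > P the complex is low-spin.
Configuration: t2g^6 e_g^1.
Orbital CFSE = -1.8Δₒ = -1.8 × 386 = -695 kJ/mol.
Excess pairs vs high-spin: 3 − 2 = 1; pairing cost = +336 kJ/mol.
Net CFSE = -695 + 336 = -359 kJ/mol.

-359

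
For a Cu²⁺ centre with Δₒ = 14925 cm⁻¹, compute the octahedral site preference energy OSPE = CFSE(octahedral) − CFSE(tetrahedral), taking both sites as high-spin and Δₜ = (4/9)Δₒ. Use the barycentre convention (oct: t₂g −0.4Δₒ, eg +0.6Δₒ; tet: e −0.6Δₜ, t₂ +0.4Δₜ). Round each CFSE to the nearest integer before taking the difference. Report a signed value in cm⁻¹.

-6302

Cu sits in group 11; removing 2 electrons leaves Cu²⁺ with 11 − 2 = 9 d electrons.
In an octahedral site d⁹ (HS) is t2g^6 e_g^3, giving CFSE(oct) = -0.6Δₒ = -8955 cm⁻¹.
In a tetrahedral site the filling is e^4 t2^5: CFSE(tet) = -0.4Δₜ = -0.4 × (4/9)(14925) = -2653 cm⁻¹.
OSPE = -8955 − (-2653) = -6302 cm⁻¹.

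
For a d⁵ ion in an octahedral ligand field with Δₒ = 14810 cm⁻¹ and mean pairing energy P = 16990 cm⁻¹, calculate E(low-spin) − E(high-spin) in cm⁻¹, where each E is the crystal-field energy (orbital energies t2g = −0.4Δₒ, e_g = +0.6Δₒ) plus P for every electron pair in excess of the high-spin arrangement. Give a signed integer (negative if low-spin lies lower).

4360

High-spin d⁵ fills as t2g^3 e_g^2 with CFSE 3(−0.4) + 2(+0.6) = 0.0Δₒ = 0 cm⁻¹.
For low-spin the configuration is t2g^5 e_g^0: orbital energy -2.0 × 14810 = -29620 cm⁻¹, and 2 additional pairs relative to high-spin add 33980 cm⁻¹, giving 4360 cm⁻¹.
Thus E(LS) − E(HS) = 4360 cm⁻¹.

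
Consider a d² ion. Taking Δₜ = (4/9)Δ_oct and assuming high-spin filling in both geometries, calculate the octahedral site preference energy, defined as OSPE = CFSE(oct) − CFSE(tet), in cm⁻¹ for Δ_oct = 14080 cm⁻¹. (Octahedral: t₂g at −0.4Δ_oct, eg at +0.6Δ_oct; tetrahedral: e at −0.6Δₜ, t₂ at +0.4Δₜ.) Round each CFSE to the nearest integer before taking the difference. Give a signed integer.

Octahedral (high-spin): t2g^2 e_g^0, CFSE = 2(−0.4) + 0(+0.6) = -0.8Δ_oct = -0.8 × 14080 = -11264 cm⁻¹.
Tetrahedral: e^2 t2^0, CFSE = 2(−0.6) + 0(+0.4) = -1.2Δₜ = -1.2 × (4/9) × 14080 = -7509 cm⁻¹.
OSPE = CFSE(oct) − CFSE(tet) = -11264 − (-7509) = -3755 cm⁻¹.

-3755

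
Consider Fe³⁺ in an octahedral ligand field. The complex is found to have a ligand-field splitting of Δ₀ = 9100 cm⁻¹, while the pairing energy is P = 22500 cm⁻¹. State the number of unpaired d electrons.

Group 8 minus oxidation state +3 gives a d⁵ configuration for Fe³⁺.
Here Δ₀ < P (9100 < 22500), so the high-spin state is favoured.
That gives t₂g³ eg².
Unpaired electrons: 5.

5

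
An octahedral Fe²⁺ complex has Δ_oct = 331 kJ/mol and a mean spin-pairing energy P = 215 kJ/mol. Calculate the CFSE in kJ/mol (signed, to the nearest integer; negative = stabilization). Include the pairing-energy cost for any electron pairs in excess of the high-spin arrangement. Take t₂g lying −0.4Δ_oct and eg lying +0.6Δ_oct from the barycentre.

Group 8 minus oxidation state +2 gives a d⁶ configuration for Fe²⁺.
Δ_oct > P, so pairing is preferred: the ground state is low-spin.
Configuration: t₂g⁶ eg⁰.
Orbital CFSE = -2.4Δ_oct = -2.4 × 331 = -794 kJ/mol.
Excess pairs vs high-spin: 3 − 1 = 2; pairing cost = +430 kJ/mol.
Net CFSE = -794 + 430 = -364 kJ/mol.

-364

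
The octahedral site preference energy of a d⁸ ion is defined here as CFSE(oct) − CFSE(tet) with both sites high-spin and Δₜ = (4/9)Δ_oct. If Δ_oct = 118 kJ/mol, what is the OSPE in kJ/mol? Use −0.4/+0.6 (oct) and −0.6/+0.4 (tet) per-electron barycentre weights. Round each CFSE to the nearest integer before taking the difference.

Octahedral high-spin t2g^6 e_g^2: CFSE = -1.2 × 118 = -142 kJ/mol.
Tetrahedral e^4 t2^4 gives -0.8Δₜ = -0.8 × (4/9) × 118 = -42 kJ/mol.
OSPE = CFSE(oct) − CFSE(tet) = -142 − (-42) = -100 kJ/mol.

-100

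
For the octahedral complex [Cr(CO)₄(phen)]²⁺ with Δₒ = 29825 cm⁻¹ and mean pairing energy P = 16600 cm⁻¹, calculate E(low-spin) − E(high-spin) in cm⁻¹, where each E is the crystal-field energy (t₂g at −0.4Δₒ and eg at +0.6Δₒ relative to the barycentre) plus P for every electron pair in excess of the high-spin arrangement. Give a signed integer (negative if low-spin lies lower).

-13225

Ligand charges: 4×(+0) from CO and 1×(+0) from phen sum to +0; with overall charge +2, Cr is +2.
Cr²⁺: group 6, so d-count = 6 − 2 = 4.
High-spin: t₂g³ eg¹, CFSE = -0.6Δₒ = -17895 cm⁻¹.
Low-spin t₂g⁴ eg⁰ gives -1.6Δₒ = -47720 cm⁻¹, but forming 1 extra pair costs 1P = 16600 cm⁻¹, so E(LS) = -47720 + 16600 = -31120 cm⁻¹.
The difference is -31120 − (-17895) = -13225 cm⁻¹, so low-spin lies lower.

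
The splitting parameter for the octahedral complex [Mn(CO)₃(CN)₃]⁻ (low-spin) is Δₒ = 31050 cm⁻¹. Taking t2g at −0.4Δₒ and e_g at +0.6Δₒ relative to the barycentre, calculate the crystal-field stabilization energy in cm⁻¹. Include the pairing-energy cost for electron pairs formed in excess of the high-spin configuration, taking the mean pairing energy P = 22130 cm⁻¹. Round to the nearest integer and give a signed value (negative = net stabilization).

Ligand charges: 3×(+0) from CO and 3×(-1) from CN⁻ sum to -3; with overall charge -1, Mn is +2.
Group 7 minus oxidation state +2 gives a d⁵ configuration for Mn²⁺.
The d⁵ electrons fill as t2g^5 e_g^0.
The orbital stabilization is -2.0Δₒ = -2.0 × 31050 = -62100 cm⁻¹.
Pairing penalty: 2 pairs vs 0 in the high-spin reference → 2 extra × P = 44260 cm⁻¹.
Combining: -62100 + 44260 = -17840 cm⁻¹.

-17840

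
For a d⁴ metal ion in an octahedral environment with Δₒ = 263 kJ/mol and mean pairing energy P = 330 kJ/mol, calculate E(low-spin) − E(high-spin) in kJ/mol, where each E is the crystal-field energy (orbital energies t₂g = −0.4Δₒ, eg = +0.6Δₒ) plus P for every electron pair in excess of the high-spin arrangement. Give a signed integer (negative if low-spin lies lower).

67

In the high-spin limit (t₂g³ eg¹) the orbital term is -0.6Δₒ = -158 kJ/mol, with no excess pairing.
Low-spin t₂g⁴ eg⁰ gives -1.6Δₒ = -421 kJ/mol, but forming 1 extra pair costs 1P = 330 kJ/mol, so E(LS) = -421 + 330 = -91 kJ/mol.
The difference is -91 − (-158) = 67 kJ/mol, so high-spin lies lower.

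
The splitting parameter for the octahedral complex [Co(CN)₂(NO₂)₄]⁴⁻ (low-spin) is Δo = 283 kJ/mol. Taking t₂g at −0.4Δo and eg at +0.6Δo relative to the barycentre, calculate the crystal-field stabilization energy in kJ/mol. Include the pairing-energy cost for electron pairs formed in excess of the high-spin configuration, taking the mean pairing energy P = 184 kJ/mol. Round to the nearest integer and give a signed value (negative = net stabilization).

Ligand charges: 2×(-1) from CN⁻ and 4×(-1) from NO₂⁻ sum to -6; with overall charge -4, Co is +2.
Co is in group 9, so Co²⁺ is d⁷ (9 − 2 = 7).
The d⁷ electrons fill as t₂g⁶ eg¹.
Orbital CFSE = 6(-0.4) + 1(0.6) = -1.8Δo = -1.8 × 283 = -509 kJ/mol.
High-spin d⁷ would be t₂g⁵ eg² with 2 pairs; low-spin has 3, so 1 excess pair costs +1P = +184 kJ/mol.
Net CFSE = -509 + 184 = -325 kJ/mol.

-325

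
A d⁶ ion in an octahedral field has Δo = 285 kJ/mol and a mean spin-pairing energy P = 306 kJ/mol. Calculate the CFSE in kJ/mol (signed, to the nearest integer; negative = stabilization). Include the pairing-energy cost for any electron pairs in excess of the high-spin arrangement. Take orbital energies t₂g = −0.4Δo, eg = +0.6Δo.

-114

Δo < P, so pairing is avoided: the ground state is high-spin.
Filling d⁶ accordingly: t₂g⁴ eg².
Orbital CFSE = -0.4Δo = -0.4 × 285 = -114 kJ/mol.
High-spin has no excess pairs, so no pairing correction applies.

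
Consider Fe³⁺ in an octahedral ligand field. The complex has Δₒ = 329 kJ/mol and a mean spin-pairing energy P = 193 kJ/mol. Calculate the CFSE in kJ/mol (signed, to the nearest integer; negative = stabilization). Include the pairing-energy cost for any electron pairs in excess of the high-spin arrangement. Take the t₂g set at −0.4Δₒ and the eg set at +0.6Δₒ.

Fe sits in group 8; removing 3 electrons leaves Fe³⁺ with 8 − 3 = 5 d electrons.
Here Δₒ > P (329 > 193), so the low-spin state is favoured.
That gives t₂g⁵ eg⁰.
Orbital CFSE = -2.0Δₒ = -2.0 × 329 = -658 kJ/mol.
Excess pairs vs high-spin: 2 − 0 = 2; pairing cost = +386 kJ/mol.
Net CFSE = -658 + 386 = -272 kJ/mol.

-272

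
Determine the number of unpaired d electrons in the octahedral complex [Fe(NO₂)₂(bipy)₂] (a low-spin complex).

Ligand charges: 2×(-1) from NO₂⁻ and 2×(+0) from bipy sum to -2; with overall charge +0, Fe is +2.
Group 8 minus oxidation state +2 gives a d⁶ configuration for Fe²⁺.
Configuration: t2g^6 e_g^0, giving 0 unpaired electrons.

0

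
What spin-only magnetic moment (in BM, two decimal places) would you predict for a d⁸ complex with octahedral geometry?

Configuration: t2g^6 e_g^2 → 2 unpaired electrons.
μ(spin-only) = √[2(2+2)] = √8 ≈ 2.83 BM.

2.83 BM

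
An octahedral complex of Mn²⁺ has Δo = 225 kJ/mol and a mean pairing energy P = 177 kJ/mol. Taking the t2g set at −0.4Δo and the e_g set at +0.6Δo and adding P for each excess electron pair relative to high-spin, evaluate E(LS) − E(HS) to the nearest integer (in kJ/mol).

-96

Group 7 minus oxidation state +2 gives a d⁵ configuration for Mn²⁺.
In the high-spin limit (t2g^3 e_g^2) the orbital term is 0.0Δo = 0 kJ/mol, with no excess pairing.
Low-spin t2g^5 e_g^0 gives -2.0Δo = -450 kJ/mol, but forming 2 extra pairs costs 2P = 354 kJ/mol, so E(LS) = -450 + 354 = -96 kJ/mol.
E(LS) − E(HS) = -96 − (0) = -96 kJ/mol.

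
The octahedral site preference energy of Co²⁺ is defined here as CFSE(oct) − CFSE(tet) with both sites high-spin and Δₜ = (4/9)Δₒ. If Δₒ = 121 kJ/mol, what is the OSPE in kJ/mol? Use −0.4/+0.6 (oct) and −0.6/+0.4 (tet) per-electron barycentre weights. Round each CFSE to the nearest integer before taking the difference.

-32

Co is in group 9, so Co²⁺ is d⁷ (9 − 2 = 7).
In an octahedral site d⁷ (HS) is t₂g⁵ eg², giving CFSE(oct) = -0.8Δₒ = -97 kJ/mol.
In a tetrahedral site the filling is e⁴ t₂³: CFSE(tet) = -1.2Δₜ = -1.2 × (4/9)(121) = -65 kJ/mol.
Subtracting, OSPE = -97 − (-65) = -32 kJ/mol.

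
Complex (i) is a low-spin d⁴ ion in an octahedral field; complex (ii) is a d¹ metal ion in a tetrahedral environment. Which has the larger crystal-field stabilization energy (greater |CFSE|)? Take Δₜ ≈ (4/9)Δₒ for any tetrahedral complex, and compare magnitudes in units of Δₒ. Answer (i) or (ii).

(i)

(i): t2g^4 e_g^0, CFSE = -1.6Δₒ.
(ii): With tetrahedral geometry the complex is necessarily high-spin; e¹ t₂⁰, CFSE = -0.6Δₜ ≈ -0.27Δₒ.
So (i) has the larger |CFSE|.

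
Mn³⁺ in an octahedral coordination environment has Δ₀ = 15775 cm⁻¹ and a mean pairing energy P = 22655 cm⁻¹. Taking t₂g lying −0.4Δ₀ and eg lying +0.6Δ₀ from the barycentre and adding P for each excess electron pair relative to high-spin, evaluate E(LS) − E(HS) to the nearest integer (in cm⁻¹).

6880

Mn sits in group 7; removing 3 electrons leaves Mn³⁺ with 7 − 3 = 4 d electrons.
High-spin d⁴ fills as t₂g³ eg¹ with CFSE 3(−0.4) + 1(+0.6) = -0.6Δ₀ = -9465 cm⁻¹.
Low-spin: t₂g⁴ eg⁰, orbital CFSE = -1.6Δ₀ = -25240 cm⁻¹; plus 1 excess pair × P = +22655 cm⁻¹; total -2585 cm⁻¹.
The difference is -2585 − (-9465) = 6880 cm⁻¹, so high-spin lies lower.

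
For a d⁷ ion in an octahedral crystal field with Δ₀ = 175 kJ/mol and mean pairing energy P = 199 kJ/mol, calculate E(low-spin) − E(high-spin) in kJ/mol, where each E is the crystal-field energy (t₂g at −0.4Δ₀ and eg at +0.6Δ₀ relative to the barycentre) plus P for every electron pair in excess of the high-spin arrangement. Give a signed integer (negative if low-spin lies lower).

High-spin: t₂g⁵ eg², CFSE = -0.8Δ₀ = -140 kJ/mol.
Low-spin: t₂g⁶ eg¹, orbital CFSE = -1.8Δ₀ = -315 kJ/mol; plus 1 excess pair × P = +199 kJ/mol; total -116 kJ/mol.
Thus E(LS) − E(HS) = 24 kJ/mol.

24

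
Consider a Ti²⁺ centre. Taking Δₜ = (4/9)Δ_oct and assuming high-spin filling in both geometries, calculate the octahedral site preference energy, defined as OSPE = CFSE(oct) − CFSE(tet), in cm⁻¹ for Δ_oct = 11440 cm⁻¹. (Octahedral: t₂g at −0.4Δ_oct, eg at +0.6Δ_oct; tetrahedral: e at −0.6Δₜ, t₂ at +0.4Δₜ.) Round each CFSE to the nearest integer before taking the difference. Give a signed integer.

Ti is in group 4, so Ti²⁺ is d² (4 − 2 = 2).
Octahedral (high-spin): t₂g² eg⁰, CFSE = 2(−0.4) + 0(+0.6) = -0.8Δ_oct = -0.8 × 11440 = -9152 cm⁻¹.
Tetrahedral e² t₂⁰ gives -1.2Δₜ = -1.2 × (4/9) × 11440 = -6101 cm⁻¹.
OSPE = CFSE(oct) − CFSE(tet) = -9152 − (-6101) = -3051 cm⁻¹.

-3051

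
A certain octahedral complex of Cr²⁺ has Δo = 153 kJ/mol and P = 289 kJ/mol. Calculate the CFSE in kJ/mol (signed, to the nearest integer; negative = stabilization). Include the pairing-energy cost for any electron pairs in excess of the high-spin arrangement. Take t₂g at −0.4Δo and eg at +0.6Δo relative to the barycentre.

Cr is in group 6, so Cr²⁺ is d⁴ (6 − 2 = 4).
Here Δo < P (153 < 289), so the high-spin state is favoured.
That gives t₂g³ eg¹.
Orbital CFSE = -0.6Δo = -0.6 × 153 = -92 kJ/mol.
High-spin has no excess pairs, so no pairing correction applies.

-92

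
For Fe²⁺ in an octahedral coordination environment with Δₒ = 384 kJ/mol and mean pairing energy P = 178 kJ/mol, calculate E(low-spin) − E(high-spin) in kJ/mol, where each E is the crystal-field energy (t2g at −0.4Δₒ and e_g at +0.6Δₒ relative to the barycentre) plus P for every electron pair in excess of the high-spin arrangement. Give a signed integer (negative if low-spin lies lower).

-412

Fe is in group 8, so Fe²⁺ is d⁶ (8 − 2 = 6).
High-spin: t2g^4 e_g^2, CFSE = -0.4Δₒ = -154 kJ/mol.
Low-spin: t2g^6 e_g^0, orbital CFSE = -2.4Δₒ = -922 kJ/mol; plus 2 excess pairs × P = +356 kJ/mol; total -566 kJ/mol.
Thus E(LS) − E(HS) = -412 kJ/mol.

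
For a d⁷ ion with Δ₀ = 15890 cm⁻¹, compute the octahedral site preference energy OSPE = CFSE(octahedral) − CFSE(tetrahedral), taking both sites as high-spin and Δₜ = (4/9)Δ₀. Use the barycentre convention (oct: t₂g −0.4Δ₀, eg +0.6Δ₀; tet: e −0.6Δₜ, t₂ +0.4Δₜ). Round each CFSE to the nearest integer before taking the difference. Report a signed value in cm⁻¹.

-4237

In an octahedral site d⁷ (HS) is t2g^5 e_g^2, giving CFSE(oct) = -0.8Δ₀ = -12712 cm⁻¹.
Tetrahedral e^4 t2^3 gives -1.2Δₜ = -1.2 × (4/9) × 15890 = -8475 cm⁻¹.
OSPE = -12712 − (-8475) = -4237 cm⁻¹.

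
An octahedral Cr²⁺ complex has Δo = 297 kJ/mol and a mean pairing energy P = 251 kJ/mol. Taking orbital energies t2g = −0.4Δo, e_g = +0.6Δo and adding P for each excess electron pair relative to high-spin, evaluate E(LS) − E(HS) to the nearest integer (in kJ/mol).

Cr²⁺: group 6, so d-count = 6 − 2 = 4.
In the high-spin limit (t2g^3 e_g^1) the orbital term is -0.6Δo = -178 kJ/mol, with no excess pairing.
Low-spin: t2g^4 e_g^0, orbital CFSE = -1.6Δo = -475 kJ/mol; plus 1 excess pair × P = +251 kJ/mol; total -224 kJ/mol.
The difference is -224 − (-178) = -46 kJ/mol, so low-spin lies lower.

-46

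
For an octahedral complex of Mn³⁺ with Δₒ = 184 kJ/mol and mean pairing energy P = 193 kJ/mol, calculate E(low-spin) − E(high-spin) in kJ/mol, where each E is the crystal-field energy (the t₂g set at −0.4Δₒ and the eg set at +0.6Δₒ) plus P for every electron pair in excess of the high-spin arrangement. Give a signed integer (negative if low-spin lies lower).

Mn sits in group 7; removing 3 electrons leaves Mn³⁺ with 7 − 3 = 4 d electrons.
High-spin d⁴ fills as t₂g³ eg¹ with CFSE 3(−0.4) + 1(+0.6) = -0.6Δₒ = -110 kJ/mol.
Low-spin t₂g⁴ eg⁰ gives -1.6Δₒ = -294 kJ/mol, but forming 1 extra pair costs 1P = 193 kJ/mol, so E(LS) = -294 + 193 = -101 kJ/mol.
The difference is -101 − (-110) = 9 kJ/mol, so high-spin lies lower.

9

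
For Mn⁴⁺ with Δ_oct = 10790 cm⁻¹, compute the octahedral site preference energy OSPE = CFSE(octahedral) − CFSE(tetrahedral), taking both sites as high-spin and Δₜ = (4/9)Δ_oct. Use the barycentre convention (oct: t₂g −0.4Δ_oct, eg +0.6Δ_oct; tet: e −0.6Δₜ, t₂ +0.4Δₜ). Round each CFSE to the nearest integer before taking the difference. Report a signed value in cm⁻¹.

Mn is in group 7, so Mn⁴⁺ is d³ (7 − 4 = 3).
In an octahedral site d³ (HS) is t₂g³ eg⁰, giving CFSE(oct) = -1.2Δ_oct = -12948 cm⁻¹.
Tetrahedral e² t₂¹ gives -0.8Δₜ = -0.8 × (4/9) × 10790 = -3836 cm⁻¹.
OSPE = CFSE(oct) − CFSE(tet) = -12948 − (-3836) = -9112 cm⁻¹.

-9112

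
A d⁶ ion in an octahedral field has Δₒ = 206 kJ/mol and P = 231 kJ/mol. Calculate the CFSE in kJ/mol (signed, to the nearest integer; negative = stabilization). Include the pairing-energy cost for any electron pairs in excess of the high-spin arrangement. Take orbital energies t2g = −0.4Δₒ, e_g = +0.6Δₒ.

Δₒ < P, so pairing is avoided: the ground state is high-spin.
That gives t2g^4 e_g^2.
Orbital CFSE = -0.4Δₒ = -0.4 × 206 = -82 kJ/mol.
High-spin has no excess pairs, so no pairing correction applies.

-82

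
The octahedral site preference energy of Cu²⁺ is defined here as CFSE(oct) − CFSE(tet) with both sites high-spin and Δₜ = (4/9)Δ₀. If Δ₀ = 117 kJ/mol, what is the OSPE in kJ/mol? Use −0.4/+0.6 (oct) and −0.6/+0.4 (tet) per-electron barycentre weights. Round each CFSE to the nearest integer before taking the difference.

-49

Cu is in group 11, so Cu²⁺ is d⁹ (11 − 2 = 9).
Octahedral high-spin t2g^6 e_g^3: CFSE = -0.6 × 117 = -70 kJ/mol.
Tetrahedral e^4 t2^5 gives -0.4Δₜ = -0.4 × (4/9) × 117 = -21 kJ/mol.
OSPE = CFSE(oct) − CFSE(tet) = -70 − (-21) = -49 kJ/mol.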